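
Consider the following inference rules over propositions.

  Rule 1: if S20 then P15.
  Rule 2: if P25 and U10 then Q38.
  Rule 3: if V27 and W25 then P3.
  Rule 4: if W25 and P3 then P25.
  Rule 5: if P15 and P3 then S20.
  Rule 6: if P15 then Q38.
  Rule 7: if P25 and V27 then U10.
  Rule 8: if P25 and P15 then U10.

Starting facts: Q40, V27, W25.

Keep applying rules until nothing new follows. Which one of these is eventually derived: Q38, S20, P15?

From V27 and W25, Rule 3 gives P3.
W25 and P3 hold, so P25 follows (Rule 4).
From P25 and V27, Rule 7 gives U10.
P25 and U10 hold, so Q38 follows (Rule 2).
P15 would need S20 (Rule 1), but S20 is never established. S20 would need P15 and P3 (Rule 5), but P15 is never established.

Q38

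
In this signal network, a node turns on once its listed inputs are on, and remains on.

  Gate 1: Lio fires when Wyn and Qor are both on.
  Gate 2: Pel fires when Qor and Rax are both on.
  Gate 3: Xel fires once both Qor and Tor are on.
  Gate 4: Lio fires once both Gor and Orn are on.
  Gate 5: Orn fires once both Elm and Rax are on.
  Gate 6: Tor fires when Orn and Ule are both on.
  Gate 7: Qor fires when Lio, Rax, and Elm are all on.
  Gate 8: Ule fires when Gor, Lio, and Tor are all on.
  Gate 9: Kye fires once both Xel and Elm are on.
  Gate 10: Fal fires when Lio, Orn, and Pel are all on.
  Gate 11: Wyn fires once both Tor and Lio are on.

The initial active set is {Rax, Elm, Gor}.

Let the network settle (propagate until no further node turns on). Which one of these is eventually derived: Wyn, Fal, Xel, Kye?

Gate 5: Elm and Rax on → Orn on.
Gor and Orn are on, so Lio fires (Gate 4).
Gate 7: Lio, Rax, and Elm on → Qor on.
Gate 2: Qor and Rax on → Pel on.
Lio, Orn, and Pel are on, so Fal fires (Gate 10).
Wyn would need Tor and Lio (Gate 11), but Tor never turns on. Kye would need Xel and Elm (Gate 9), but Xel never turns on. Xel would need Qor and Tor (Gate 3), but Tor never turns on.

Fal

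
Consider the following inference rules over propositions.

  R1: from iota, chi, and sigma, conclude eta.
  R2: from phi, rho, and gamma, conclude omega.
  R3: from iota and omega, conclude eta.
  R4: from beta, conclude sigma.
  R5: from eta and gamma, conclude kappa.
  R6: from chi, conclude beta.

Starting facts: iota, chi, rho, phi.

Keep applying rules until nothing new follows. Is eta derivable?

chi holds, so beta follows (R6).
From beta, R4 gives sigma.
From iota, chi, and sigma, R1 gives eta.

Yes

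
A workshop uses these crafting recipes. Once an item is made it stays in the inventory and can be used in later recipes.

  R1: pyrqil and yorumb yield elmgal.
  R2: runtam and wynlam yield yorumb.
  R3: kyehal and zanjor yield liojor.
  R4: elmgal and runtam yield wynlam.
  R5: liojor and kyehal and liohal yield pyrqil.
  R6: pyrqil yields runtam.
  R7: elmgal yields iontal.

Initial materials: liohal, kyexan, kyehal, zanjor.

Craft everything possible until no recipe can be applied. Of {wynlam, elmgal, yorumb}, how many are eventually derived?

0

wynlam would need elmgal and runtam (R4), but elmgal is never obtained.
elmgal would need pyrqil and yorumb (R1), but yorumb is never obtained.
yorumb would need runtam and wynlam (R2), but wynlam is never obtained.
None of the 3 are reached.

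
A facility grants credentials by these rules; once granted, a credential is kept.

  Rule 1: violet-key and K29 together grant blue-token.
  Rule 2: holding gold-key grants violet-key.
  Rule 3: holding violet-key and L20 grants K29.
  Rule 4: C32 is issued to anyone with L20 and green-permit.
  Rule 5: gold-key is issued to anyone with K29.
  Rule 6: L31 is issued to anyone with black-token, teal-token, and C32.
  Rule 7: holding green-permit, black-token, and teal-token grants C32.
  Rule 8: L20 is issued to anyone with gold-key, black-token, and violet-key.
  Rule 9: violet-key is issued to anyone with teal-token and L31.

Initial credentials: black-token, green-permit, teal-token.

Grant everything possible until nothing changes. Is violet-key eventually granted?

Holding green-permit, black-token, and teal-token grants C32 (Rule 7).
Holding black-token, teal-token, and C32 grants L31 (Rule 6).
Holding teal-token and L31 grants violet-key (Rule 9).

Yes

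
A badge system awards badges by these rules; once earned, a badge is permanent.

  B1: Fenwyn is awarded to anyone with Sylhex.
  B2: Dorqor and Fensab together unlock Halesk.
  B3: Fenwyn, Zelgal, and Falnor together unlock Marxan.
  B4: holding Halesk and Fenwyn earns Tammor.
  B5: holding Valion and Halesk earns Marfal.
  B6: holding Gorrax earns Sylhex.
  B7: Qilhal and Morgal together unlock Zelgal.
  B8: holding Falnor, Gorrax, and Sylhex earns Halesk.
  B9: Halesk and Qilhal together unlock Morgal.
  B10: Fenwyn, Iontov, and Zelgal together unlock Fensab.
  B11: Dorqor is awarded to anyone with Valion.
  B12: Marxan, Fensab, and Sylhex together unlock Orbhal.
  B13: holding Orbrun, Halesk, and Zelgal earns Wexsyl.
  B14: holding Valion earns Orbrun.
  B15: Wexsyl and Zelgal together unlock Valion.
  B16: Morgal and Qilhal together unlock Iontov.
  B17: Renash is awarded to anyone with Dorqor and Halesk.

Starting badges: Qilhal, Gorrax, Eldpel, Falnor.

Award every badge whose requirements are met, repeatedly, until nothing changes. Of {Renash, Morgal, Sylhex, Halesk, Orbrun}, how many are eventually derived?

3

With Gorrax, Sylhex is earned (B6).
With Falnor, Gorrax, and Sylhex, Halesk is earned (B8).
With Halesk and Qilhal, Morgal is earned (B9).
Renash would need Dorqor and Halesk (B17), but Dorqor is never earned.
Morgal: reached.
Sylhex: reached.
Halesk: reached.
Orbrun would need Valion (B14), but Valion is never earned.
Reached: Morgal, Sylhex, and Halesk — 3 of the 5.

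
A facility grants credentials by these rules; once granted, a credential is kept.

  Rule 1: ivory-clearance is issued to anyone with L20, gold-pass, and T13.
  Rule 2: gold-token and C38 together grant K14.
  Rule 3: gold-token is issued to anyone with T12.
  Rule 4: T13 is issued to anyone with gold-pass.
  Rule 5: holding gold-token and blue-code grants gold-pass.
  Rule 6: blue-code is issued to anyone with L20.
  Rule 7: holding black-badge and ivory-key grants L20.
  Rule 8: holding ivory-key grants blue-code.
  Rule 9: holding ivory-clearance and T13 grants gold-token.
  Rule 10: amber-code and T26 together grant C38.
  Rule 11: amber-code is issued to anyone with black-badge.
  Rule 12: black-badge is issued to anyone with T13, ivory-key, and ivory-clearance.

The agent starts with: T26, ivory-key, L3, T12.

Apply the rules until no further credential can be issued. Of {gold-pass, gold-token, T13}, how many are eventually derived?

3

Holding ivory-key grants blue-code (Rule 8).
Holding T12 grants gold-token (Rule 3).
Holding gold-token and blue-code grants gold-pass (Rule 5).
Holding gold-pass grants T13 (Rule 4).
gold-pass: reached.
gold-token: reached.
T13: reached.
All 3 are reached.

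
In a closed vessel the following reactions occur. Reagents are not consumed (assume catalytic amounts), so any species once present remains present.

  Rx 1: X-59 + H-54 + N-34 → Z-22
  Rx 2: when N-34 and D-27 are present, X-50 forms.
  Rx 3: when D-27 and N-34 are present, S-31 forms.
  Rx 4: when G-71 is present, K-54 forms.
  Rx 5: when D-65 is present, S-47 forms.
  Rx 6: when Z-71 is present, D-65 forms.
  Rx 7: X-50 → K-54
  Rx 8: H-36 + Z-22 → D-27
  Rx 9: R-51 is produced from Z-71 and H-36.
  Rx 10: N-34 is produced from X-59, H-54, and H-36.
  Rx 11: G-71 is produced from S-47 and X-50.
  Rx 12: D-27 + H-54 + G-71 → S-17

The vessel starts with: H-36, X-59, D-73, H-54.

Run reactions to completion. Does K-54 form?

Yes

X-59, H-54, and H-36 present → N-34 forms (Rx 10).
X-59, H-54, and N-34 present → Z-22 forms (Rx 1).
H-36 and Z-22 present → D-27 forms (Rx 8).
N-34 and D-27 present → X-50 forms (Rx 2).
X-50 present → K-54 forms (Rx 7).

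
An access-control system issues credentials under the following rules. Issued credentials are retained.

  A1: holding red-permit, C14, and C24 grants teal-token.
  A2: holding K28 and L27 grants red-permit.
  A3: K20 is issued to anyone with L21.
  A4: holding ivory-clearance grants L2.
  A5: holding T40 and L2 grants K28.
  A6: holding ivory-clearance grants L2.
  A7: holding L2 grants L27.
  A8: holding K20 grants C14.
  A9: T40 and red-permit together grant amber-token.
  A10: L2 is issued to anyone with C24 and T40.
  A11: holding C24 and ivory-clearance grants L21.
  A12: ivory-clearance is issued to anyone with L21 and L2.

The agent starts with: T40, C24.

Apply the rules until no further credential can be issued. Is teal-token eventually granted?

teal-token would need red-permit, C14, and C24 (A1), but C14 is never granted.

No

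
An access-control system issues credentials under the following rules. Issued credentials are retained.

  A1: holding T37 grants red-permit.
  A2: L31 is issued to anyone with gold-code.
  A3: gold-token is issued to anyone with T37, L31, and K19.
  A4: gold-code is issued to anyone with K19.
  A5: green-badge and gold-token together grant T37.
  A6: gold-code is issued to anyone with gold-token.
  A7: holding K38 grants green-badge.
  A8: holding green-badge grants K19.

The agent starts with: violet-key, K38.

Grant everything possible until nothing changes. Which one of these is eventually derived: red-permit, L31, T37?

Holding K38 grants green-badge (A7).
Holding green-badge grants K19 (A8).
Holding K19 grants gold-code (A4).
Holding gold-code grants L31 (A2).
red-permit would need T37 (A1), but T37 is never granted. T37 would need green-badge and gold-token (A5), but gold-token is never granted.

L31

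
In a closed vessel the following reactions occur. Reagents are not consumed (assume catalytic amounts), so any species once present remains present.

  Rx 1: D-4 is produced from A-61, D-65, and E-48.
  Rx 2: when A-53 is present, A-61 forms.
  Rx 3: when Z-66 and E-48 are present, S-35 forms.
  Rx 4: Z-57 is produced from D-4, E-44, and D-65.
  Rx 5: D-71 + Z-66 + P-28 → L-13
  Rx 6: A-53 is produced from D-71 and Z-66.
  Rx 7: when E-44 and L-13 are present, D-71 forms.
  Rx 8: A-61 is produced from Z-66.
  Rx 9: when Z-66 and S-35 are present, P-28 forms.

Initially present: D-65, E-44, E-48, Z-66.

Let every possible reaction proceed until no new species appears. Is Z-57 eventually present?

Yes

Z-66 present → A-61 forms (Rx 8).
A-61, D-65, and E-48 present → D-4 forms (Rx 1).
D-4, E-44, and D-65 present → Z-57 forms (Rx 4).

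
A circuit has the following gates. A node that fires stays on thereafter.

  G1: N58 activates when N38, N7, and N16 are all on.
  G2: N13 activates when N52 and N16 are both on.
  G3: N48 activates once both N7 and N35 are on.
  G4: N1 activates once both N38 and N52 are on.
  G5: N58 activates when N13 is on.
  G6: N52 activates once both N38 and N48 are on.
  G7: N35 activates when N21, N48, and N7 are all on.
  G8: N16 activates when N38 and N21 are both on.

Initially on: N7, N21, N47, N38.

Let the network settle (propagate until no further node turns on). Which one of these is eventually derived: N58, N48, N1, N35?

N38 and N21 are on, so N16 activates (G8).
G1: N38, N7, and N16 on → N58 on.
N48 would need N7 and N35 (G3), but N35 never turns on. N1 would need N38 and N52 (G4), but N52 never turns on. N35 would need N21, N48, and N7 (G7), but N48 never turns on.

N58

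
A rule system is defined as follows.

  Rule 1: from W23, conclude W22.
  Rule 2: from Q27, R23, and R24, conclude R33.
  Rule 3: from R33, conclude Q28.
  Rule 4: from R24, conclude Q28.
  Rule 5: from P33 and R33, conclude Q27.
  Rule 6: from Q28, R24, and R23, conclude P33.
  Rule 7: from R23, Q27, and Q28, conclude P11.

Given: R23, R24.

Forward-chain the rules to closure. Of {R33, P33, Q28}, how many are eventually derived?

2

R24 holds, so Q28 follows (Rule 4).
Q28, R24, and R23 hold, so P33 follows (Rule 6).
R33 would need Q27, R23, and R24 (Rule 2), but Q27 is never established.
P33: reached.
Q28: reached.
Reached: P33 and Q28 — 2 of the 3.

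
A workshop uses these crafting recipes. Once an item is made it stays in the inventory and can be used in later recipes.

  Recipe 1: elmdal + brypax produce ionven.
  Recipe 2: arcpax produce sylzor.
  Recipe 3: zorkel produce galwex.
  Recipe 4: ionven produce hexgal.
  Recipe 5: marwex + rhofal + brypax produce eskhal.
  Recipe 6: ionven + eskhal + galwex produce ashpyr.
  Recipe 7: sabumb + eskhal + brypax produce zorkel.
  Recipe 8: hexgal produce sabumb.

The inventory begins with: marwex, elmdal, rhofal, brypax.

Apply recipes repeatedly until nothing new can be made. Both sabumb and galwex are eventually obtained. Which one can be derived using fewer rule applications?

sabumb: Using Recipe 1, elmdal and brypax make ionven. ionven → hexgal (Recipe 4). hexgal → sabumb (Recipe 8). [3 rule applications]
galwex: Using Recipe 5, marwex, rhofal, and brypax make eskhal. Using Recipe 1, elmdal and brypax make ionven. Using Recipe 4, ionven makes hexgal. hexgal → sabumb (Recipe 8). Using Recipe 7, sabumb, eskhal, and brypax make zorkel. zorkel → galwex (Recipe 3). [6 rule applications]
sabumb needs fewer.

sabumb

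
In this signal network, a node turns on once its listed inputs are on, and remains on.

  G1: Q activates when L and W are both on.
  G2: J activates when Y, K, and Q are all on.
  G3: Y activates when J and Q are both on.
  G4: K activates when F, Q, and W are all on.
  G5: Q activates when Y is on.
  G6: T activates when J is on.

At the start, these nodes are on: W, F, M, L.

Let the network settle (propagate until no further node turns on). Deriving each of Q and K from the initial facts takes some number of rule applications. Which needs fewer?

Q

Q: L and W are on, so Q activates (G1). [1 rule application]
K: L and W are on, so Q activates (G1). F, Q, and W are on, so K activates (G4). [2 rule applications]
Q needs fewer.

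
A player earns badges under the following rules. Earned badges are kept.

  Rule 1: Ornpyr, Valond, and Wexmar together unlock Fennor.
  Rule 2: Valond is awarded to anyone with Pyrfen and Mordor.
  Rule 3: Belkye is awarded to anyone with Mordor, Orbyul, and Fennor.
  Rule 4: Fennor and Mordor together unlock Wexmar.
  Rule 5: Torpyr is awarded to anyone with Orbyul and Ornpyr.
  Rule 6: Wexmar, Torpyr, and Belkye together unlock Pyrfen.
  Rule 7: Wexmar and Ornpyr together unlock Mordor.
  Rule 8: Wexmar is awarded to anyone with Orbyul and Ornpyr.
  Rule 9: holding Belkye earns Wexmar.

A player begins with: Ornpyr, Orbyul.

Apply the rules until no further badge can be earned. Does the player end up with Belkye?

Belkye would need Mordor, Orbyul, and Fennor (Rule 3), but Fennor is never earned.

No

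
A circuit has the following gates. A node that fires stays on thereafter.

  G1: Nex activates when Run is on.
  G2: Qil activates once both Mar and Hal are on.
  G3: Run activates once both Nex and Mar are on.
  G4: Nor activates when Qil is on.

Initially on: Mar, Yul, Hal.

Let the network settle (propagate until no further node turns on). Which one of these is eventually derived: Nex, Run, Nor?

Nor

G2: Mar and Hal on → Qil on.
G4: Qil on → Nor on.
Run would need Nex and Mar (G3), but Nex never turns on. Nex would need Run (G1), but Run never turns on.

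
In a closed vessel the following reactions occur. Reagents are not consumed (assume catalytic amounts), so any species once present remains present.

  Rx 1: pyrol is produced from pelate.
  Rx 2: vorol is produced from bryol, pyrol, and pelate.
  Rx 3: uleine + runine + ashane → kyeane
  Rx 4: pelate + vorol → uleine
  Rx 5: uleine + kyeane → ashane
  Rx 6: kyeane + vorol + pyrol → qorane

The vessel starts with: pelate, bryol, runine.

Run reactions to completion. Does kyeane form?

No

kyeane would need uleine, runine, and ashane (Rx 3), but ashane never forms.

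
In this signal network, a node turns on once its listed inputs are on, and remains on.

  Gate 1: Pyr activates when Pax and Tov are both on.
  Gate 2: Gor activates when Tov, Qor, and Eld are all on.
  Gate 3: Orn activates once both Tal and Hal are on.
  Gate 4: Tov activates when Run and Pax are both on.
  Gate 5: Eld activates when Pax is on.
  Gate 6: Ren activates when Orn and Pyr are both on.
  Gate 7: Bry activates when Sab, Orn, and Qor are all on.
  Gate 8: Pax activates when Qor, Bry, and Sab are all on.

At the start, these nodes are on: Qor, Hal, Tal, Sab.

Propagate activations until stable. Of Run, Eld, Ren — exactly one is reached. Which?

Tal and Hal are on, so Orn activates (Gate 3).
Sab, Orn, and Qor are on, so Bry activates (Gate 7).
Qor, Bry, and Sab are on, so Pax activates (Gate 8).
Pax is on, so Eld activates (Gate 5).
No rule produces Run, and it is not given. Ren would need Orn and Pyr (Gate 6), but Pyr never turns on.

Eld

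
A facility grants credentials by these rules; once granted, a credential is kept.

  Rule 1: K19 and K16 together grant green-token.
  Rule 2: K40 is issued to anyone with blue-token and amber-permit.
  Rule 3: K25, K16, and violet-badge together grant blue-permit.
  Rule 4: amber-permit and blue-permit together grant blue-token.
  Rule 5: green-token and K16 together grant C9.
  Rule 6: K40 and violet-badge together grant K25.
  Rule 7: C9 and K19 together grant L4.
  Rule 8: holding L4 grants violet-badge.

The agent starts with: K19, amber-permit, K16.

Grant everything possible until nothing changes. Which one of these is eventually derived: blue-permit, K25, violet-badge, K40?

violet-badge

Holding K19 and K16 grants green-token (Rule 1).
Holding green-token and K16 grants C9 (Rule 5).
Holding C9 and K19 grants L4 (Rule 7).
Holding L4 grants violet-badge (Rule 8).
K25 would need K40 and violet-badge (Rule 6), but K40 is never granted. blue-permit would need K25, K16, and violet-badge (Rule 3), but K25 is never granted. K40 would need blue-token and amber-permit (Rule 2), but blue-token is never granted.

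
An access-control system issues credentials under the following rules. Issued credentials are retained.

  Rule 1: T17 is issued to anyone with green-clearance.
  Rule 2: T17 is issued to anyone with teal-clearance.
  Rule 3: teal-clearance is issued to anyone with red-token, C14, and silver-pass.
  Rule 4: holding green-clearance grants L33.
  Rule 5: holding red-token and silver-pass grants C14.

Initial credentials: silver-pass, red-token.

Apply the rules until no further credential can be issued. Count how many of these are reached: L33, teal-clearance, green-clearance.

1

Holding red-token and silver-pass grants C14 (Rule 5).
Holding red-token, C14, and silver-pass grants teal-clearance (Rule 3).
L33 would need green-clearance (Rule 4), but green-clearance is never granted.
teal-clearance: reached.
No rule produces green-clearance, and it is not given.
Reached: teal-clearance — 1 of the 3.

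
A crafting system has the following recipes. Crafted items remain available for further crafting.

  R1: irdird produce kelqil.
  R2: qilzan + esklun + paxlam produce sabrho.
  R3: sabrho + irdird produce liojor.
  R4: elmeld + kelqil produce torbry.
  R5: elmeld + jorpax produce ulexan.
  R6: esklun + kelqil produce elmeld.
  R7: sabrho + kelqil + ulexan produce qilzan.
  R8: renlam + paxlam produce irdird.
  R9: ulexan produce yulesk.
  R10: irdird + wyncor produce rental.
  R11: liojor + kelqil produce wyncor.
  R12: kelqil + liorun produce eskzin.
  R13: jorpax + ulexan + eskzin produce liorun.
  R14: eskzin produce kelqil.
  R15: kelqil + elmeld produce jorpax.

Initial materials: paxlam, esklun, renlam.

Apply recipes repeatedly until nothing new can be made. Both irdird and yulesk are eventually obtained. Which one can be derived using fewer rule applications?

irdird: renlam + paxlam → irdird (R8). [1 rule application]
yulesk: Using R8, renlam and paxlam make irdird. Using R1, irdird makes kelqil. esklun + kelqil → elmeld (R6). Using R15, kelqil and elmeld make jorpax. Using R5, elmeld and jorpax make ulexan. ulexan → yulesk (R9). [6 rule applications]
irdird needs fewer.

irdird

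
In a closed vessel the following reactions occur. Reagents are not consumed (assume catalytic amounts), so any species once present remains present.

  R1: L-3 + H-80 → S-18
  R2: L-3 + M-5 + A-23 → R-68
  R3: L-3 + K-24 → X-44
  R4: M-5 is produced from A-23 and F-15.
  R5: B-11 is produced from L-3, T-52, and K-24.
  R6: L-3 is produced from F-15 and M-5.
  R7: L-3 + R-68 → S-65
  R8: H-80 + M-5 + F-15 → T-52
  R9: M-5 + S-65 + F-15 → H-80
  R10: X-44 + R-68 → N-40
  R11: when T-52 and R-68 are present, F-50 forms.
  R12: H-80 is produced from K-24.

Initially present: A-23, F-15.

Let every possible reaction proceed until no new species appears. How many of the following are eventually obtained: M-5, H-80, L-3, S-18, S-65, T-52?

A-23 and F-15 present → M-5 forms (R4).
F-15 and M-5 present → L-3 forms (R6).
L-3, M-5, and A-23 present → R-68 forms (R2).
L-3 and R-68 present → S-65 forms (R7).
M-5, S-65, and F-15 present → H-80 forms (R9).
H-80, M-5, and F-15 present → T-52 forms (R8).
L-3 and H-80 present → S-18 forms (R1).
M-5: reached.
H-80: reached.
L-3: reached.
S-18: reached.
S-65: reached.
T-52: reached.
All 6 are reached.

6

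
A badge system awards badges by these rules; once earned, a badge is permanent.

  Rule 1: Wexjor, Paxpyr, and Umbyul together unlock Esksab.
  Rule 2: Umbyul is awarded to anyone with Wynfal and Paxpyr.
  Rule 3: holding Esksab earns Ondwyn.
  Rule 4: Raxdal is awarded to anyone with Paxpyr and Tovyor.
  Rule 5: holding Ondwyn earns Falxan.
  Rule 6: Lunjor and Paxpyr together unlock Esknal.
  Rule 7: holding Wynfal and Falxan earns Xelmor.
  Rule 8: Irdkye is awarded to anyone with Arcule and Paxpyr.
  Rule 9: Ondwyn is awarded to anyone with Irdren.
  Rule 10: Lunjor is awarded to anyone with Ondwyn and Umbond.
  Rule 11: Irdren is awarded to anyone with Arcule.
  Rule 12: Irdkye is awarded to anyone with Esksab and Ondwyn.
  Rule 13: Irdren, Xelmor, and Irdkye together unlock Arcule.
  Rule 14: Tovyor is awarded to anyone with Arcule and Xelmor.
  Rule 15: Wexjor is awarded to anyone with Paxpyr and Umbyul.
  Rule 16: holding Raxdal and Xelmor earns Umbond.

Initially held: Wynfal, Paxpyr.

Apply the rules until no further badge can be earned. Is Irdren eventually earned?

No

Irdren would need Arcule (Rule 11), but Arcule is never earned.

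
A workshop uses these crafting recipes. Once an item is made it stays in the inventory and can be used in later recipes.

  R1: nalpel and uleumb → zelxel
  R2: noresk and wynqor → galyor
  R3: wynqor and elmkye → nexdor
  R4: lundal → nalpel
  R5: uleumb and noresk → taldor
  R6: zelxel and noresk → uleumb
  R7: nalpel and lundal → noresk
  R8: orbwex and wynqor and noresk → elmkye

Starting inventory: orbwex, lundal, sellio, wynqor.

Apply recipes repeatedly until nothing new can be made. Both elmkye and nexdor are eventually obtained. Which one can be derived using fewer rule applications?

elmkye

elmkye: lundal → nalpel (R4). Using R7, nalpel and lundal make noresk. orbwex and wynqor and noresk → elmkye (R8). [3 rule applications]
nexdor: Using R4, lundal makes nalpel. nalpel and lundal → noresk (R7). orbwex and wynqor and noresk → elmkye (R8). wynqor and elmkye → nexdor (R3). [4 rule applications]
elmkye needs fewer.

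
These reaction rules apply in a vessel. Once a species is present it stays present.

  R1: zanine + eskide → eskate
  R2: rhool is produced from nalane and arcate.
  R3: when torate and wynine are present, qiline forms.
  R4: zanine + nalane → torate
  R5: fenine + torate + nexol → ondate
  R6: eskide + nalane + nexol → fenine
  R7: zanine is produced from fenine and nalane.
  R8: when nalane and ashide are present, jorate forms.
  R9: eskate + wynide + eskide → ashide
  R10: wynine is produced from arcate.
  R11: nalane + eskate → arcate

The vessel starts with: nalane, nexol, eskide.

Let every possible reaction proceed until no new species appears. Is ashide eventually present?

ashide would need eskate, wynide, and eskide (R9), but wynide never forms.

No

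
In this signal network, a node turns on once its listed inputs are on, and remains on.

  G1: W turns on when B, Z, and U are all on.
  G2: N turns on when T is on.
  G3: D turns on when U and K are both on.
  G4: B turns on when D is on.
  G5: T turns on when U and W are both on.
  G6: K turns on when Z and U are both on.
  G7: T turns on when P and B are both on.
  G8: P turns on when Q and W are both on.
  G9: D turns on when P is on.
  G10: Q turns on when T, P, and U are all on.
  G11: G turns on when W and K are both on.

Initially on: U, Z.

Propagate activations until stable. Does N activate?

G6: Z and U on → K on.
U and K are on, so D turns on (G3).
D is on, so B turns on (G4).
B, Z, and U are on, so W turns on (G1).
G5: U and W on → T on.
T is on, so N turns on (G2).

Yes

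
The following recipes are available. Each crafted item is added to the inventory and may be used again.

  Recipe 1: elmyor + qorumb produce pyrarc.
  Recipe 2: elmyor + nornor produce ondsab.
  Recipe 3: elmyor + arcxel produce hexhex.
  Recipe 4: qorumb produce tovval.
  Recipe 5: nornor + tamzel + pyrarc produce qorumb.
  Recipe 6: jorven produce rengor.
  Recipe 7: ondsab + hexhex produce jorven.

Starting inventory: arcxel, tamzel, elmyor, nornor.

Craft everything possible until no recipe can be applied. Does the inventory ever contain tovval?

No

tovval would need qorumb (Recipe 4), but qorumb is never obtained.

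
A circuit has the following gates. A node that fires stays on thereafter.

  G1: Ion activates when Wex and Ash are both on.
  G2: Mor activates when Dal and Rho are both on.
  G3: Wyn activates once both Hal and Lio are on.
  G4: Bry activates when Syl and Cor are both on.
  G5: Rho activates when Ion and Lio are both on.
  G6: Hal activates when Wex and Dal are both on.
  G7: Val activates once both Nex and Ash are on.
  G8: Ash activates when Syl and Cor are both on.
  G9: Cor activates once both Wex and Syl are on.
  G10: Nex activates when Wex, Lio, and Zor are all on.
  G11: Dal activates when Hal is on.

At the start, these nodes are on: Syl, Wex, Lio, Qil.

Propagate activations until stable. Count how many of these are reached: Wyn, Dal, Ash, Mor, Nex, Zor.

1

G9: Wex and Syl on → Cor on.
G8: Syl and Cor on → Ash on.
Wyn would need Hal and Lio (G3), but Hal never turns on.
Dal would need Hal (G11), but Hal never turns on.
Ash: reached.
Mor would need Dal and Rho (G2), but Dal never turns on.
Nex would need Wex, Lio, and Zor (G10), but Zor never turns on.
No rule produces Zor, and it is not given.
Reached: Ash — 1 of the 6.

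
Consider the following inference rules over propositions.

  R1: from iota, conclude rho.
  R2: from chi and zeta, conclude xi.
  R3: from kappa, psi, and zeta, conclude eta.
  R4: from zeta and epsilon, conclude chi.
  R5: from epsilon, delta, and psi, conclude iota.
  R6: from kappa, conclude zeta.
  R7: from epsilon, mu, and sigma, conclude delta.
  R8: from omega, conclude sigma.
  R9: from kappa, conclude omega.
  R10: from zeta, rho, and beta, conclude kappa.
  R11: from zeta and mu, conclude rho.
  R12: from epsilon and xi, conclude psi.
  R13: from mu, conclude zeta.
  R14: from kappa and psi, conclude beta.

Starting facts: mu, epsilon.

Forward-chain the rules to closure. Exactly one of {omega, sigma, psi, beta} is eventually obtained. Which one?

From mu, R13 gives zeta.
zeta and epsilon hold, so chi follows (R4).
chi and zeta hold, so xi follows (R2).
From epsilon and xi, R12 gives psi.
beta would need kappa and psi (R14), but kappa is never established. omega would need kappa (R9), but kappa is never established. sigma would need omega (R8), but omega is never established.

psi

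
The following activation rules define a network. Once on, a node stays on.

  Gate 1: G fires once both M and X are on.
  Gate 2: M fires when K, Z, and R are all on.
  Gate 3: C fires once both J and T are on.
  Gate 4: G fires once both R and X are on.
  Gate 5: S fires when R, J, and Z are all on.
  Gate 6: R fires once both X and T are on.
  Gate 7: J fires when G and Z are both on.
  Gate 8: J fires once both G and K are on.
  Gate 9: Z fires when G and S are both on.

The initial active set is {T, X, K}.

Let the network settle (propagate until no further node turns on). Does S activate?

No

S would need R, J, and Z (Gate 5), but Z never turns on.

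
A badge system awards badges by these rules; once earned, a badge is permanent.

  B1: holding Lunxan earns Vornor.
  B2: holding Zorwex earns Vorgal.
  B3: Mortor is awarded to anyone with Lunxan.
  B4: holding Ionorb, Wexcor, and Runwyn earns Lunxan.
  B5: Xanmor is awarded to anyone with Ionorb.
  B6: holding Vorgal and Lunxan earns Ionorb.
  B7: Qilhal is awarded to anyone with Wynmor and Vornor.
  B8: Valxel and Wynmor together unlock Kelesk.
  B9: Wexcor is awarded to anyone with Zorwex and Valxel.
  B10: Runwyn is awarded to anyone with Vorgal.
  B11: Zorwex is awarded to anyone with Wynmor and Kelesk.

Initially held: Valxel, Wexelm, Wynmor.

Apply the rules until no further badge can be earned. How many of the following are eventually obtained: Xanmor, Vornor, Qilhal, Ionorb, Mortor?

0

Xanmor would need Ionorb (B5), but Ionorb is never earned.
Vornor would need Lunxan (B1), but Lunxan is never earned.
Qilhal would need Wynmor and Vornor (B7), but Vornor is never earned.
Ionorb would need Vorgal and Lunxan (B6), but Lunxan is never earned.
Mortor would need Lunxan (B3), but Lunxan is never earned.
None of the 5 are reached.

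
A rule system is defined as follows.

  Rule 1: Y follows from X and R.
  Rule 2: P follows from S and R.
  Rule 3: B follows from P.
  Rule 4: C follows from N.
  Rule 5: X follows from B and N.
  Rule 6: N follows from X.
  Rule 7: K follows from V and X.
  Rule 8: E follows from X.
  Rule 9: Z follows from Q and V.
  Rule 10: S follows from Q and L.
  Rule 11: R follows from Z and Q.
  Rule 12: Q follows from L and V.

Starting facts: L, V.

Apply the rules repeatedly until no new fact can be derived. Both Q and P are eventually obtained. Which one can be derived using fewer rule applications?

Q

Q: From L and V, Rule 12 gives Q. [1 rule application]
P: From L and V, Rule 12 gives Q. From Q and V, Rule 9 gives Z. Q and L hold, so S follows (Rule 10). From Z and Q, Rule 11 gives R. S and R hold, so P follows (Rule 2). [5 rule applications]
Q needs fewer.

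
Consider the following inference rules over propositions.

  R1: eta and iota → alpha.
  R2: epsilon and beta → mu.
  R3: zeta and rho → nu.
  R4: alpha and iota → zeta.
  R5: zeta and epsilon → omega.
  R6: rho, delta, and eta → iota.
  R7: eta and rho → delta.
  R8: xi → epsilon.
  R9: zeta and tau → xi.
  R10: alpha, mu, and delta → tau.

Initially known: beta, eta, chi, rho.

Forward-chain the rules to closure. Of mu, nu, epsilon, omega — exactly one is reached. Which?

nu

eta and rho hold, so delta follows (R7).
rho, delta, and eta hold, so iota follows (R6).
eta and iota hold, so alpha follows (R1).
From alpha and iota, R4 gives zeta.
zeta and rho hold, so nu follows (R3).
omega would need zeta and epsilon (R5), but epsilon is never established. mu would need epsilon and beta (R2), but epsilon is never established. epsilon would need xi (R8), but xi is never established.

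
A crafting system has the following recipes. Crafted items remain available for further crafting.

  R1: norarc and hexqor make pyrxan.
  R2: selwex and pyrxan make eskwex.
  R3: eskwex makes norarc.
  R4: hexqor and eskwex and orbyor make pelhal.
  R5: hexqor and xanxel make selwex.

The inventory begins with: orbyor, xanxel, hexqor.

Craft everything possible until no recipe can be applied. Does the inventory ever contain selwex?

Using R5, hexqor and xanxel make selwex.

Yes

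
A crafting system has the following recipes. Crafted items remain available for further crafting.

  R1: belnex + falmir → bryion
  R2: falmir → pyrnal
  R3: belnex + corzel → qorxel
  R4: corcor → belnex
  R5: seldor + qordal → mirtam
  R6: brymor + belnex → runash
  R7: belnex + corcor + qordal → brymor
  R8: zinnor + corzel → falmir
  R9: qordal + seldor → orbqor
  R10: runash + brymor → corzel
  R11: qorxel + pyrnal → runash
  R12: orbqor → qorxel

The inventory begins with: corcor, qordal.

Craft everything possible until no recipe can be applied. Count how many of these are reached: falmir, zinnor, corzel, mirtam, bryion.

1

Using R4, corcor makes belnex.
Using R7, belnex, corcor, and qordal make brymor.
Using R6, brymor and belnex make runash.
runash + brymor → corzel (R10).
falmir would need zinnor and corzel (R8), but zinnor is never obtained.
No rule produces zinnor, and it is not given.
corzel: reached.
mirtam would need seldor and qordal (R5), but seldor is never obtained.
bryion would need belnex and falmir (R1), but falmir is never obtained.
Reached: corzel — 1 of the 5.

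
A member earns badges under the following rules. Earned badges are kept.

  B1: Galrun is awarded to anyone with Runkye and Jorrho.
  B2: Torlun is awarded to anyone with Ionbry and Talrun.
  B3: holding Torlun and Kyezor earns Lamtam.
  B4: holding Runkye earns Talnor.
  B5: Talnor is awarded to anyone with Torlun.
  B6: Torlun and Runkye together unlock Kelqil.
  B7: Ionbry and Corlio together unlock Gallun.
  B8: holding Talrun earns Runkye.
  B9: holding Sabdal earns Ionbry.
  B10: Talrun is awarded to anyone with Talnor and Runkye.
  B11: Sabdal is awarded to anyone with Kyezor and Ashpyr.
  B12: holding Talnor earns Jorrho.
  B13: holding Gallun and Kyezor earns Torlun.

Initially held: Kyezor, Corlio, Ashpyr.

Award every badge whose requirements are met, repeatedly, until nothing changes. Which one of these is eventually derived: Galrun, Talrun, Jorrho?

With Kyezor and Ashpyr, Sabdal is earned (B11).
With Sabdal, Ionbry is earned (B9).
With Ionbry and Corlio, Gallun is earned (B7).
With Gallun and Kyezor, Torlun is earned (B13).
With Torlun, Talnor is earned (B5).
With Talnor, Jorrho is earned (B12).
Galrun would need Runkye and Jorrho (B1), but Runkye is never earned. Talrun would need Talnor and Runkye (B10), but Runkye is never earned.

Jorrho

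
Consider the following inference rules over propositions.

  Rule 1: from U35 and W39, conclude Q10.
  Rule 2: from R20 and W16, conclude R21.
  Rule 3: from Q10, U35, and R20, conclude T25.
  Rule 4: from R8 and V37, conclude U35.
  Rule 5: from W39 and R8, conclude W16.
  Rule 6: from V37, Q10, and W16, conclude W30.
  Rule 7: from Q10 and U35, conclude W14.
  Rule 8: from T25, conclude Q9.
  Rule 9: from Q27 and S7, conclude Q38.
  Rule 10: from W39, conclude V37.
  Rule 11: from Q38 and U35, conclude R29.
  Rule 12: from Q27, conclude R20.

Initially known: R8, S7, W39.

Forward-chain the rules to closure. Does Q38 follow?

No

Q38 would need Q27 and S7 (Rule 9), but Q27 is never established.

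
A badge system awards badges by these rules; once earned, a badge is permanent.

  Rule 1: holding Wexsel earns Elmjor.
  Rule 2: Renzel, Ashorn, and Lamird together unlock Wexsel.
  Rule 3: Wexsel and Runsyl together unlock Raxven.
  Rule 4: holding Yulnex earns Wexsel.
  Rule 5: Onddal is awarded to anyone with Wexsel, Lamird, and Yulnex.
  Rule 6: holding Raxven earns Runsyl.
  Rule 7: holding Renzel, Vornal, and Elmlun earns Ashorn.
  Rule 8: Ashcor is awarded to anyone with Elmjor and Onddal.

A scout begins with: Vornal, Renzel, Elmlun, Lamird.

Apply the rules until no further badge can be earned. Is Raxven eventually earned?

Raxven would need Wexsel and Runsyl (Rule 3), but Runsyl is never earned.

No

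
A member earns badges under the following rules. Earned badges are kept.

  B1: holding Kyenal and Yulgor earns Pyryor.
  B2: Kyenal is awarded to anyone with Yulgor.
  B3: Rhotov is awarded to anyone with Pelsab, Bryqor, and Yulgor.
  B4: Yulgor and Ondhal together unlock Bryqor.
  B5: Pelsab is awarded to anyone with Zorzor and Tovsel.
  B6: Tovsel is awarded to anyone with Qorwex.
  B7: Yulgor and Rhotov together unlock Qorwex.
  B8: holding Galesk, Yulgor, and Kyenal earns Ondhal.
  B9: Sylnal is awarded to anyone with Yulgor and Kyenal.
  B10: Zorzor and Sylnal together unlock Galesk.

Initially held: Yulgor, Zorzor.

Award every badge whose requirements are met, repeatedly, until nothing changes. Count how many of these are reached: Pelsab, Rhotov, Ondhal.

With Yulgor, Kyenal is earned (B2).
With Yulgor and Kyenal, Sylnal is earned (B9).
With Zorzor and Sylnal, Galesk is earned (B10).
With Galesk, Yulgor, and Kyenal, Ondhal is earned (B8).
Pelsab would need Zorzor and Tovsel (B5), but Tovsel is never earned.
Rhotov would need Pelsab, Bryqor, and Yulgor (B3), but Pelsab is never earned.
Ondhal: reached.
Reached: Ondhal — 1 of the 3.

1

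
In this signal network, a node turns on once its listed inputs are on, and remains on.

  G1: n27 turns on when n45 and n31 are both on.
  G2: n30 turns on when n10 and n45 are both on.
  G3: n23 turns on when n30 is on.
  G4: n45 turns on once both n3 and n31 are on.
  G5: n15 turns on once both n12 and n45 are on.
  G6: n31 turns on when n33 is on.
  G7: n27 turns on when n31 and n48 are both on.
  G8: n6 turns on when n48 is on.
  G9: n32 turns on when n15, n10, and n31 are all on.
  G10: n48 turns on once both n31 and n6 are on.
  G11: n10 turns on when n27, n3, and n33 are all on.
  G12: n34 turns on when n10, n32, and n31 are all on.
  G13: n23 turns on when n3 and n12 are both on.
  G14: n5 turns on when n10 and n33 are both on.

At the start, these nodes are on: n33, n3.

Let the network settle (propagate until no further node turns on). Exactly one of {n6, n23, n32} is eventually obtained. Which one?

n23

n33 is on, so n31 turns on (G6).
G4: n3 and n31 on → n45 on.
G1: n45 and n31 on → n27 on.
n27, n3, and n33 are on, so n10 turns on (G11).
G2: n10 and n45 on → n30 on.
n30 is on, so n23 turns on (G3).
n32 would need n15, n10, and n31 (G9), but n15 never turns on. n6 would need n48 (G8), but n48 never turns on.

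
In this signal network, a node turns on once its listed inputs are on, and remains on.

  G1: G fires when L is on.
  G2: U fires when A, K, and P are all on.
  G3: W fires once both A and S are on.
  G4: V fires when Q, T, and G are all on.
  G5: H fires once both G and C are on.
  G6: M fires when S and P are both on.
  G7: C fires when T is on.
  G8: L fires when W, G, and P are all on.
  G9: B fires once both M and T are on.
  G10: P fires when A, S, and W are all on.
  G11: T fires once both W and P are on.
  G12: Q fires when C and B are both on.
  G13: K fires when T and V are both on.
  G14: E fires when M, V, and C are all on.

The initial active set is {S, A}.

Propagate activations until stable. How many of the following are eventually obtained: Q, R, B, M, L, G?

A and S are on, so W fires (G3).
G10: A, S, and W on → P on.
W and P are on, so T fires (G11).
G6: S and P on → M on.
M and T are on, so B fires (G9).
G7: T on → C on.
G12: C and B on → Q on.
Q: reached.
No rule produces R, and it is not given.
B: reached.
M: reached.
L would need W, G, and P (G8), but G never turns on.
G would need L (G1), but L never turns on.
Reached: Q, B, and M — 3 of the 6.

3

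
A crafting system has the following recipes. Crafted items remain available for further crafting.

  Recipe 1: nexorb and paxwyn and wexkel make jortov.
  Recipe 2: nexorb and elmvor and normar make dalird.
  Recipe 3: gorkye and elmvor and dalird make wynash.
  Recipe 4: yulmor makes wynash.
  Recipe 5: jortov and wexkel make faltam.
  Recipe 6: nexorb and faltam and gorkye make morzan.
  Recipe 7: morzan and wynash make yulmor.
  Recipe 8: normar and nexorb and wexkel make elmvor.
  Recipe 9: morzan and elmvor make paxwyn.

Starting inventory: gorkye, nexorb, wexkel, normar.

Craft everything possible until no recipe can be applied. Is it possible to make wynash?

Yes

normar and nexorb and wexkel → elmvor (Recipe 8).
nexorb and elmvor and normar → dalird (Recipe 2).
gorkye and elmvor and dalird → wynash (Recipe 3).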